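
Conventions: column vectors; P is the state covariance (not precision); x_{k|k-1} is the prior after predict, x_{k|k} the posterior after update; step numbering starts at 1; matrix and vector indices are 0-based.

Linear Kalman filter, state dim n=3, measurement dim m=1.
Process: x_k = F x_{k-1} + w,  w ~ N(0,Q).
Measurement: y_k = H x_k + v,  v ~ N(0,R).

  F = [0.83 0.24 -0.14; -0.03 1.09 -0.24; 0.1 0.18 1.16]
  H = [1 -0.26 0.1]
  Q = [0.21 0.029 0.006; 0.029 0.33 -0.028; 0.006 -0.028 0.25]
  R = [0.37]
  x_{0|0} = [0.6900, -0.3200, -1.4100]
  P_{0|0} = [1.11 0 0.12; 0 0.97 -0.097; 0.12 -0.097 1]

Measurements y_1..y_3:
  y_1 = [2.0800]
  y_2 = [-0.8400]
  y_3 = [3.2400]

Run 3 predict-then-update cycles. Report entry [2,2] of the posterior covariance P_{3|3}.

P_post[2,2] = 3.2179

step 1: x^-=[0.6933, -0.0311, -1.6242]  P^-=[1.0288 0.2857 0.0669; 0.2857 1.5935 -0.2449; 0.0669 -0.2449 1.6255]  S=[1.4003]  K=[0.6864; -0.1093; 0.2094]  nu=[1.5410]  x^+=[1.7511, -0.1996, -1.3016]  P^+=[0.3690 0.3908 -0.1343; 0.3908 1.5768 -0.2129; -0.1343 -0.2129 1.5641]
step 2: x^-=[1.5877, 0.0423, -1.3707]  P^-=[0.7869 0.9065 -0.2628; 0.9065 2.3777 -0.3668; -0.2628 -0.3668 2.3034]  S=[0.8358]  K=[0.6281; 0.3011; 0.0752]  nu=[-2.2797]  x^+=[0.1560, -0.6441, -1.5422]  P^+=[0.4572 0.7485 -0.3023; 0.7485 2.3019 -0.3857; -0.3023 -0.3857 2.2987]
step 3: x^-=[0.1908, -0.3366, -1.8893]  P^-=[1.0970 1.5088 -0.4846; 1.5088 3.3462 -0.5934; -0.4846 -0.5934 3.2180]  S=[0.8747]  K=[0.7502; 0.6624; -0.0098]  nu=[3.1506]  x^+=[2.5544, 1.7505, -1.9200]  P^+=[0.6047 1.0741 -0.4782; 1.0741 2.9624 -0.5877; -0.4782 -0.5877 3.2179]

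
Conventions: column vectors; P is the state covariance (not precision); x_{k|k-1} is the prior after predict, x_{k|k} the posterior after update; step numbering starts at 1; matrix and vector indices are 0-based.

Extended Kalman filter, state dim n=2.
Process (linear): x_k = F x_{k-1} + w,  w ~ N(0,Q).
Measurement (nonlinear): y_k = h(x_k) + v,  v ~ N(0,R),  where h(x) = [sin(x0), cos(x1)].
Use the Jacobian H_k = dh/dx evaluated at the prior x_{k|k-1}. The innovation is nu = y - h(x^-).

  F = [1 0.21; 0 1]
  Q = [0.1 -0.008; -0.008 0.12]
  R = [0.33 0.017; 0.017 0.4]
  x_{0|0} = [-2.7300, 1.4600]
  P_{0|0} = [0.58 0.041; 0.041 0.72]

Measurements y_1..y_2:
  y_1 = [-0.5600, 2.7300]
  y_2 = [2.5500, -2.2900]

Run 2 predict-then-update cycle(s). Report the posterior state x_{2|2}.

step 1: x^-=[-2.4234, 1.4600]  P^-=[0.7290 0.1842; 0.1842 0.8400]  H_jac=[-0.7530 0.0000; 0.0000 -0.9939]  S=[0.7433 0.1549; 0.1549 1.2297]  K=[-0.7265 -0.0574; -0.0464 -0.6730]  nu=[0.0980, 2.6194]  x^+=[-2.6449, -0.3075]  P^+=[0.3197 0.0355; 0.0355 0.2717]
step 2: x^-=[-2.7095, -0.3075]  P^-=[0.4466 0.0846; 0.0846 0.3917]  H_jac=[-0.9081 0.0000; 0.0000 0.3027]  S=[0.6983 -0.0062; -0.0062 0.4359]  K=[-0.5803 0.0504; -0.1076 0.2705]  nu=[2.9688, -3.2431]  x^+=[-4.5959, -1.5040]  P^+=[0.2099 0.0340; 0.0340 0.3513]

x_post = [-4.5959, -1.5040]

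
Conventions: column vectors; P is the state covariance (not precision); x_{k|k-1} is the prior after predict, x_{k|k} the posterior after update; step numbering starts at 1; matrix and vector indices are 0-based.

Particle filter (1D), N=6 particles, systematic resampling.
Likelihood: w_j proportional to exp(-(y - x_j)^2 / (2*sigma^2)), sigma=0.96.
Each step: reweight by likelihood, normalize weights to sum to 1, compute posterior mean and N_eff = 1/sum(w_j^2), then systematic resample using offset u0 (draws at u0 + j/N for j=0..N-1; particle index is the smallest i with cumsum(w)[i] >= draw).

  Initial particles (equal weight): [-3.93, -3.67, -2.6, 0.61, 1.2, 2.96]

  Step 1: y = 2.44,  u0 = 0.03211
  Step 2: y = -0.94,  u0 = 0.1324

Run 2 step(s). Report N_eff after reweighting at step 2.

step 1: w=[0.0000, 0.0000, 0.0000, 0.1113, 0.2973, 0.5914]  mean=2.1751  Neff=2.2198  idx=[3, 4, 4, 5, 5, 5]
step 2: w=[0.6185, 0.1898, 0.1898, 0.0006, 0.0006, 0.0006]  mean=0.8382  Neff=2.1994  idx=[0, 0, 0, 1, 1, 2]

N_eff = 2.1994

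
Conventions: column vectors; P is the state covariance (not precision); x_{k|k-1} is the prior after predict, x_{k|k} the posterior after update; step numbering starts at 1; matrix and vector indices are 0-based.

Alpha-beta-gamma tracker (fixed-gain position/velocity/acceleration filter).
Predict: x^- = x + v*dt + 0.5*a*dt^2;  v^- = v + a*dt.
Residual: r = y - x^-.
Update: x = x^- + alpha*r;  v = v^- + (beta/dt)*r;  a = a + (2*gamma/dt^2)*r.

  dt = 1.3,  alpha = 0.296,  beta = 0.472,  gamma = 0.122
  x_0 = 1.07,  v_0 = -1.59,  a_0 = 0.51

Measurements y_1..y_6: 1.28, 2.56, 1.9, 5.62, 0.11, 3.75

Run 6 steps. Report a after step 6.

step 1: x_pred=-0.5661  r=1.8460  x^+=-0.0196  v^+=-0.2567  a^+=0.7765
step 2: x_pred=0.3028  r=2.2572  x^+=0.9709  v^+=1.5723  a^+=1.1024
step 3: x_pred=3.9464  r=-2.0464  x^+=3.3407  v^+=2.2624  a^+=0.8070
step 4: x_pred=6.9637  r=-1.3437  x^+=6.5660  v^+=2.8236  a^+=0.6130
step 5: x_pred=10.7546  r=-10.6446  x^+=7.6038  v^+=-0.2444  a^+=-0.9239
step 6: x_pred=6.5054  r=-2.7554  x^+=5.6898  v^+=-2.4459  a^+=-1.3217

a_post = -1.3217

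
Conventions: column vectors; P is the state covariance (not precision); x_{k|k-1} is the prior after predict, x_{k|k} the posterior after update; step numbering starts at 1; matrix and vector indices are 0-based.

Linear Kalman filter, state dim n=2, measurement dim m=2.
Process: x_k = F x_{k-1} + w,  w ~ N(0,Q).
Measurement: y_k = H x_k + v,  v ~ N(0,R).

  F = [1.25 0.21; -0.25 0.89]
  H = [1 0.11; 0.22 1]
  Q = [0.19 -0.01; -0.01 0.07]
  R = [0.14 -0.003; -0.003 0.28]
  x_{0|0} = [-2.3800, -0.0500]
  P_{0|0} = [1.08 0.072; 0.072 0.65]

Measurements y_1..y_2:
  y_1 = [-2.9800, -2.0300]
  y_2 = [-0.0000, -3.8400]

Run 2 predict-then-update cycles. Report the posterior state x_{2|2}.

step 1: x^-=[-2.9855, 0.5505]  P^-=[1.9440 -0.1497; -0.1497 0.6203]  S=[2.0585 0.3396; 0.3396 0.9285]  K=[0.9439 -0.0458; -0.1532 0.6886]  nu=[-0.0551, -1.9237]  x^+=[-2.9493, -0.7657]  P^+=[0.1373 -0.0459; -0.0459 0.2034]
step 2: x^-=[-3.8474, 0.0558]  P^-=[0.3895 -0.0635; -0.0635 0.2601]  S=[0.5186 0.0462; 0.0462 0.5310]  K=[0.7395 -0.0227; -0.1095 0.4730]  nu=[3.8413, -3.0494]  x^+=[-0.9377, -1.8072]  P^+=[0.1071 -0.0321; -0.0321 0.1398]

x_post = [-0.9377, -1.8072]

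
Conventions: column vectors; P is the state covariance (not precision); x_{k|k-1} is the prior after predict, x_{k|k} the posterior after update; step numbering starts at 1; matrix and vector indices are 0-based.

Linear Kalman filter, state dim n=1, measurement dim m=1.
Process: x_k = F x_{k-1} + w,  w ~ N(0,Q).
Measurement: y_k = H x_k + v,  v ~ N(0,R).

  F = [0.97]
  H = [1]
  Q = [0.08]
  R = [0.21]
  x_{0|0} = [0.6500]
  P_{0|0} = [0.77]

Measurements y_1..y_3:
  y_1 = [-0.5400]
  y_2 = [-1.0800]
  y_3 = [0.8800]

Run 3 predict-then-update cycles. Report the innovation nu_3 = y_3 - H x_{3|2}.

innov = [1.5668]

step 1: x^-=[0.6305]  P^-=[0.8045]  S=[1.0145]  K=[0.7930]  nu=[-1.1705]  x^+=[-0.2977]  P^+=[0.1665]
step 2: x^-=[-0.2888]  P^-=[0.2367]  S=[0.4467]  K=[0.5299]  nu=[-0.7912]  x^+=[-0.7080]  P^+=[0.1113]
step 3: x^-=[-0.6868]  P^-=[0.1847]  S=[0.3947]  K=[0.4679]  nu=[1.5668]  x^+=[0.0464]  P^+=[0.0983]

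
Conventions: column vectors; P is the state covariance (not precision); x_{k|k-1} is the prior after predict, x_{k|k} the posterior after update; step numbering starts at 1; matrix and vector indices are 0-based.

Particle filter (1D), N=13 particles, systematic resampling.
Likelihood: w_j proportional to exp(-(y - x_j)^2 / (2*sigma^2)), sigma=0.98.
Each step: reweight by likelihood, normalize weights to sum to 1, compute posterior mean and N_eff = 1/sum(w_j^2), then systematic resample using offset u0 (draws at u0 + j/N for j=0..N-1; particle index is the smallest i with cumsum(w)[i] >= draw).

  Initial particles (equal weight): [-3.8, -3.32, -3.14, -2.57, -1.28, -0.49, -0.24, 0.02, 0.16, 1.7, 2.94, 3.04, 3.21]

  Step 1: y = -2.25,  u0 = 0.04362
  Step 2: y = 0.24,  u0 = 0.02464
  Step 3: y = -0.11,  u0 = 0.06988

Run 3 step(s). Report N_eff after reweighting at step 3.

step 1: w=[0.0818, 0.1575, 0.1892, 0.2710, 0.1751, 0.0570, 0.0349, 0.0195, 0.0139, 0.0001, 0.0000, 0.0000, 0.0000]  mean=-2.3820  Neff=5.6679  idx=[0, 1, 1, 2, 2, 2, 3, 3, 3, 4, 4, 5, 7]
step 2: w=[0.0001, 0.0006, 0.0006, 0.0011, 0.0011, 0.0011, 0.0068, 0.0068, 0.0068, 0.1255, 0.1255, 0.3166, 0.4074]  mean=-0.5354  Neff=3.3575  idx=[8, 9, 10, 10, 11, 11, 11, 11, 12, 12, 12, 12, 12]
step 3: w=[0.0042, 0.0482, 0.0482, 0.0482, 0.0911, 0.0911, 0.0911, 0.0911, 0.0974, 0.0974, 0.0974, 0.0974, 0.0974]  mean=-0.3646  Neff=11.4172  idx=[2, 3, 4, 5, 6, 7, 8, 8, 9, 10, 11, 12, 12]

N_eff = 11.4172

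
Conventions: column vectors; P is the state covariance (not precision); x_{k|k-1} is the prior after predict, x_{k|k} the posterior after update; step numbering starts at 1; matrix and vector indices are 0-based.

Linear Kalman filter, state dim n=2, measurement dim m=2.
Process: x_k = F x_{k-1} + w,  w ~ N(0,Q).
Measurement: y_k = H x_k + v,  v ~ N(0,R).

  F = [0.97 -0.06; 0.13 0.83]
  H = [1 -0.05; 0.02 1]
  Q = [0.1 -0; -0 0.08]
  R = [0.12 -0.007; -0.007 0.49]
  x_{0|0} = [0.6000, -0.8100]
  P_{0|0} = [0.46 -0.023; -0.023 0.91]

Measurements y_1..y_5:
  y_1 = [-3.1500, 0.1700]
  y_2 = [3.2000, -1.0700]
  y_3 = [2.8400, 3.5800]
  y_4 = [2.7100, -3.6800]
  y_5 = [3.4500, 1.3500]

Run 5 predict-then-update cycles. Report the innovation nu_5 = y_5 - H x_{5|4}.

step 1: x^-=[0.6306, -0.5943]  P^-=[0.5388 -0.0056; -0.0056 0.7097]  S=[0.6611 -0.0374; -0.0374 1.1997]  K=[0.8171 0.0297; -0.0289 0.5906]  nu=[-3.8103, 0.7517]  x^+=[-2.4603, -0.0404]  P^+=[0.0982 0.0069; 0.0069 0.2894]
step 2: x^-=[-2.3841, -0.3534]  P^-=[0.1926 0.0034; 0.0034 0.2825]  S=[0.3130 -0.0138; -0.0138 0.7728]  K=[0.6158 0.0205; -0.0180 0.3654]  nu=[5.5664, -0.6689]  x^+=[1.0300, -0.6979]  P^+=[0.0740 0.0042; 0.0042 0.1791]
step 3: x^-=[1.0410, -0.4453]  P^-=[0.1697 0.0038; 0.0038 0.2055]  S=[0.2899 -0.0101; -0.0101 0.6958]  K=[0.5856 0.0188; -0.0121 0.2953]  nu=[1.7768, 4.0045]  x^+=[2.1568, 0.7159]  P^+=[0.0703 0.0037; 0.0037 0.1447]
step 4: x^-=[2.0491, 0.8746]  P^-=[0.1663 0.0046; 0.0046 0.1817]  S=[0.2862 -0.0081; -0.0081 0.6719]  K=[0.5805 0.0189; -0.0079 0.2704]  nu=[0.7046, -4.5956]  x^+=[2.3715, -0.3738]  P^+=[0.0697 0.0038; 0.0038 0.1325]
step 5: x^-=[2.3228, -0.0020]  P^-=[0.1656 0.0052; 0.0052 0.1733]  S=[0.2855 -0.0071; -0.0071 0.6635]  K=[0.5796 0.0191; -0.0056 0.2612]  nu=[1.1271, 1.3055]  x^+=[3.0010, 0.3328]  P^+=[0.0696 0.0039; 0.0039 0.1280]

innov = [1.1271, 1.3055]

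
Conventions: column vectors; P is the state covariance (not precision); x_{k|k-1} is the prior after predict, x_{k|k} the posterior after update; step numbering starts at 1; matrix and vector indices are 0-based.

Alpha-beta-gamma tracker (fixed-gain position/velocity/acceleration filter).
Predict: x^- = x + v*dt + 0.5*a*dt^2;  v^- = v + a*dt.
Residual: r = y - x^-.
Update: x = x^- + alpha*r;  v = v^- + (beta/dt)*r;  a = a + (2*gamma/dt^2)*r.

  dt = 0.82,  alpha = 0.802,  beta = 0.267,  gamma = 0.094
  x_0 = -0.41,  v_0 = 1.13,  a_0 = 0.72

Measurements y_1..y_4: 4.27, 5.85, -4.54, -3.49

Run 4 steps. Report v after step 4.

v_post = -1.8953

step 1: x_pred=0.7587  r=3.5113  x^+=3.5748  v^+=2.8637  a^+=1.7018
step 2: x_pred=6.4951  r=-0.6451  x^+=5.9777  v^+=4.0491  a^+=1.5214
step 3: x_pred=9.8095  r=-14.3495  x^+=-1.6988  v^+=0.6243  a^+=-2.4907
step 4: x_pred=-2.0242  r=-1.4658  x^+=-3.1998  v^+=-1.8953  a^+=-2.9005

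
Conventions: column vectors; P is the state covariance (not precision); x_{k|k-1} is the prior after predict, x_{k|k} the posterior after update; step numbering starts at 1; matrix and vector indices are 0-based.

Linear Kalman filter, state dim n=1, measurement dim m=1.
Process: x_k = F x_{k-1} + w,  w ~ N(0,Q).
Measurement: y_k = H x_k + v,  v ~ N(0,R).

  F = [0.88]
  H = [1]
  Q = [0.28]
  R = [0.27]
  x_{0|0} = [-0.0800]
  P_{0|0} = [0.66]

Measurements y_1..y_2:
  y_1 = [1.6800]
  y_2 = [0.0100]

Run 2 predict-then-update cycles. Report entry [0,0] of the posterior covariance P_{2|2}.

step 1: x^-=[-0.0704]  P^-=[0.7911]  S=[1.0611]  K=[0.7455]  nu=[1.7504]  x^+=[1.2346]  P^+=[0.2013]
step 2: x^-=[1.0865]  P^-=[0.4359]  S=[0.7059]  K=[0.6175]  nu=[-1.0765]  x^+=[0.4217]  P^+=[0.1667]

P_post[0,0] = 0.1667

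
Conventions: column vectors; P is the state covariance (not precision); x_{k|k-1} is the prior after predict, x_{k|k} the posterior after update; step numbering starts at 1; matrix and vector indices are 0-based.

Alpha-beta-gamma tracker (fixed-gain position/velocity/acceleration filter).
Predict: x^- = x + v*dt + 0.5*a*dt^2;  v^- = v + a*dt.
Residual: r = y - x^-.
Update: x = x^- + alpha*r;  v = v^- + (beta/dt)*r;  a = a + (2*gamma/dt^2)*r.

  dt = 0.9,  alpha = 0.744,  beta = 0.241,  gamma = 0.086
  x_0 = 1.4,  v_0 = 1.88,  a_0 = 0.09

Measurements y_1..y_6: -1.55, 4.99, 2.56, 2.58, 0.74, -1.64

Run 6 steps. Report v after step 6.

step 1: x_pred=3.1284  r=-4.6784  x^+=-0.3523  v^+=0.7082  a^+=-0.9034
step 2: x_pred=-0.0808  r=5.0708  x^+=3.6919  v^+=1.2530  a^+=0.1733
step 3: x_pred=4.8897  r=-2.3297  x^+=3.1564  v^+=0.7851  a^+=-0.3214
step 4: x_pred=3.7328  r=-1.1528  x^+=2.8751  v^+=0.1871  a^+=-0.5662
step 5: x_pred=2.8142  r=-2.0742  x^+=1.2710  v^+=-0.8779  a^+=-1.0066
step 6: x_pred=0.0732  r=-1.7132  x^+=-1.2014  v^+=-2.2426  a^+=-1.3704

v_post = -2.2426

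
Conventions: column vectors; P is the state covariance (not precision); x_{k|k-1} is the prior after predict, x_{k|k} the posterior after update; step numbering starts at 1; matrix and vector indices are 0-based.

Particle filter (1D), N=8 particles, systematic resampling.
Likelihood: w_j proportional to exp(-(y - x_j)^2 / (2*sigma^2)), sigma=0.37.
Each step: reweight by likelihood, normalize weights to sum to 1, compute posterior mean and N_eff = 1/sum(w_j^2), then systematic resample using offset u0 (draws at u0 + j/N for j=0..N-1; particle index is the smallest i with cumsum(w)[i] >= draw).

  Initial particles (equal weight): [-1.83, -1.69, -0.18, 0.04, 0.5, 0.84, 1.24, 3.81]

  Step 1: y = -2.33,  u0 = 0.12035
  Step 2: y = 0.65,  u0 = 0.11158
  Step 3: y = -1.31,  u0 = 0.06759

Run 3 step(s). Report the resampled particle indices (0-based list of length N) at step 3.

resampled_idx = [0, 1, 2, 3, 4, 5, 6, 7]

step 1: w=[0.6417, 0.3583, 0.0000, 0.0000, 0.0000, 0.0000, 0.0000, 0.0000]  mean=-1.7798  Neff=1.8512  idx=[0, 0, 0, 0, 0, 1, 1, 1]
step 2: w=[0.0248, 0.0248, 0.0248, 0.0248, 0.0248, 0.2920, 0.2920, 0.2920]  mean=-1.7074  Neff=3.8641  idx=[4, 5, 5, 6, 6, 7, 7, 7]
step 3: w=[0.0827, 0.1310, 0.1310, 0.1310, 0.1310, 0.1310, 0.1310, 0.1310]  mean=-1.7016  Neff=7.8713  idx=[0, 1, 2, 3, 4, 5, 6, 7]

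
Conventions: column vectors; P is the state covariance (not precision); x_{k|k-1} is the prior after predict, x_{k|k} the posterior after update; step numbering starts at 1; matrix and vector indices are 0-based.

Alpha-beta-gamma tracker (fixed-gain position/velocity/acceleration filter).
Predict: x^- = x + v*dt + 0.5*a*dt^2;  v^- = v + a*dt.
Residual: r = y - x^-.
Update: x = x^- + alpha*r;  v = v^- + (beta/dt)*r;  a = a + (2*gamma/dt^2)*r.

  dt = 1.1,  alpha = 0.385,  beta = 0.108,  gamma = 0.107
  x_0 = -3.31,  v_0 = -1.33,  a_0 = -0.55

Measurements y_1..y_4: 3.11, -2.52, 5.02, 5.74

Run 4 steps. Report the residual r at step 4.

resid = 2.0548

step 1: x_pred=-5.1058  r=8.2157  x^+=-1.9427  v^+=-1.1284  a^+=0.9030
step 2: x_pred=-2.6376  r=0.1176  x^+=-2.5923  v^+=-0.1235  a^+=0.9238
step 3: x_pred=-2.1692  r=7.1892  x^+=0.5986  v^+=1.5986  a^+=2.1953
step 4: x_pred=3.6852  r=2.0548  x^+=4.4763  v^+=4.2151  a^+=2.5587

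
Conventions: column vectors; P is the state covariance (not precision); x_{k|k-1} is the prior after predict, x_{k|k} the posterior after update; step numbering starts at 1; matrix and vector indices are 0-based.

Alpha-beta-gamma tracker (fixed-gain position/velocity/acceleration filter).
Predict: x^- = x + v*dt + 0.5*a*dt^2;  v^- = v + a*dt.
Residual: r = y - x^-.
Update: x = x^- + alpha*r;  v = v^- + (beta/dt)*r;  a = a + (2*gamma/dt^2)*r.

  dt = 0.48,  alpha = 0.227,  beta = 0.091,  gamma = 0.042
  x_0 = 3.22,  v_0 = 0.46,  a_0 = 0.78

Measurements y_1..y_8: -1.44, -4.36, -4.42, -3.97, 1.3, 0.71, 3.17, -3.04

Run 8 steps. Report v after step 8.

v_post = 1.4701

step 1: x_pred=3.5307  r=-4.9707  x^+=2.4023  v^+=-0.1080  a^+=-1.0322
step 2: x_pred=2.2316  r=-6.5916  x^+=0.7353  v^+=-1.8531  a^+=-3.4354
step 3: x_pred=-0.5499  r=-3.8701  x^+=-1.4284  v^+=-4.2358  a^+=-4.8464
step 4: x_pred=-4.0199  r=0.0499  x^+=-4.0086  v^+=-6.5526  a^+=-4.8282
step 5: x_pred=-7.7100  r=9.0100  x^+=-5.6647  v^+=-7.1619  a^+=-1.5433
step 6: x_pred=-9.2802  r=9.9902  x^+=-7.0125  v^+=-6.0087  a^+=2.0990
step 7: x_pred=-9.6548  r=12.8248  x^+=-6.7436  v^+=-2.5698  a^+=6.7747
step 8: x_pred=-7.1967  r=4.1567  x^+=-6.2531  v^+=1.4701  a^+=8.2902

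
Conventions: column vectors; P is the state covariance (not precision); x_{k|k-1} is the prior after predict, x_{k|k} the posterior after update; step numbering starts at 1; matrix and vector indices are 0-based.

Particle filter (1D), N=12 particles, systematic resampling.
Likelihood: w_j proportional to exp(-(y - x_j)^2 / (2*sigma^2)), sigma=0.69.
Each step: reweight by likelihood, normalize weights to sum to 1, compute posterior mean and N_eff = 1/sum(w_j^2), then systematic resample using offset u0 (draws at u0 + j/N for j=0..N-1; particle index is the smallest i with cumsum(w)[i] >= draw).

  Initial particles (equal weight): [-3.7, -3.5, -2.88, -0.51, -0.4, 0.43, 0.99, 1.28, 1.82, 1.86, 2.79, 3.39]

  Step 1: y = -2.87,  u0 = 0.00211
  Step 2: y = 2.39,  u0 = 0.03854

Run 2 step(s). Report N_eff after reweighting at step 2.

step 1: w=[0.2258, 0.3068, 0.4654, 0.0013, 0.0008, 0.0000, 0.0000, 0.0000, 0.0000, 0.0000, 0.0000, 0.0000]  mean=-3.2502  Neff=2.7652  idx=[0, 0, 0, 1, 1, 1, 1, 2, 2, 2, 2, 2]
step 2: w=[0.0000, 0.0000, 0.0000, 0.0001, 0.0001, 0.0001, 0.0001, 0.1999, 0.1999, 0.1999, 0.1999, 0.1999]  mean=-2.8804  Neff=5.0059  idx=[7, 7, 8, 8, 8, 9, 9, 10, 10, 10, 11, 11]

N_eff = 5.0059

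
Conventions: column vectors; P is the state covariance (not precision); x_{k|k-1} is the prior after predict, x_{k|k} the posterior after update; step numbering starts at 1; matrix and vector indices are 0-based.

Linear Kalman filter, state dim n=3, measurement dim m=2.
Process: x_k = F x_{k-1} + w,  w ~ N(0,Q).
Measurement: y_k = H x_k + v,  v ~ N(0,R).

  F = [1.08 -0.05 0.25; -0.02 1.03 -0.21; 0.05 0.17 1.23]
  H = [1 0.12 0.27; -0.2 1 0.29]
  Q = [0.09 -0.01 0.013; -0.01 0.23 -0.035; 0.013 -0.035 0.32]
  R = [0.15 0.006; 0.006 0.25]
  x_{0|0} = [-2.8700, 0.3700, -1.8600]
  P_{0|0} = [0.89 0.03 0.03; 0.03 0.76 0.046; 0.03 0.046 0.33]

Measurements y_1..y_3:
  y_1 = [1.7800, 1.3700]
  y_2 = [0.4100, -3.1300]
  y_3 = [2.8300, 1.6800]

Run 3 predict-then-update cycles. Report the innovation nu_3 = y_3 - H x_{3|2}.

innov = [2.2728, 3.2298]

step 1: x^-=[-3.5831, 0.8291, -2.3684]  P^-=[1.1624 -0.0469 0.2009; -0.0469 1.0303 0.0690; 0.2009 0.0690 0.8669]  S=[1.4921 -0.0123; -0.0123 1.4352]  K=[0.8104 -0.1471; 0.0700 0.7390; 0.2987 0.1978]  nu=[5.9031, 0.5111]  x^+=[1.1255, 1.6201, -0.5043]  P^+=[0.1485 0.0317 -0.1171; 0.0317 0.2406 -0.1691; -0.1171 -0.1691 0.6791]
step 2: x^-=[1.0085, 1.7521, -0.2886]  P^-=[0.2438 -0.0441 0.0798; -0.0441 0.5861 -0.3710; 0.0798 -0.3710 1.2701]  S=[0.5033 -0.0103; -0.0103 0.7458]  K=[0.5149 -0.0864; -0.1336 0.6515; 0.7511 -0.0146]  nu=[-0.7308, -4.5967]  x^+=[1.0293, -1.1451, -0.7704]  P^+=[0.1039 0.0361 -0.1166; 0.0361 0.2587 -0.3083; -0.1166 -0.3083 0.9858]
step 3: x^-=[0.9763, -1.0382, -1.0908]  P^-=[0.2143 -0.0928 0.1756; -0.0928 0.6789 -0.6183; 0.1756 -0.6183 1.6765]  S=[0.5288 -0.0617; -0.0617 0.7366]  K=[0.4650 -0.0761; -0.2576 0.6819; 1.0315 -0.1406]  nu=[2.2728, 3.2298]  x^+=[1.7874, 0.5788, 0.7993]  P^+=[0.0913 0.0295 -0.0947; 0.0295 0.2797 -0.3615; -0.0947 -0.3615 1.0815]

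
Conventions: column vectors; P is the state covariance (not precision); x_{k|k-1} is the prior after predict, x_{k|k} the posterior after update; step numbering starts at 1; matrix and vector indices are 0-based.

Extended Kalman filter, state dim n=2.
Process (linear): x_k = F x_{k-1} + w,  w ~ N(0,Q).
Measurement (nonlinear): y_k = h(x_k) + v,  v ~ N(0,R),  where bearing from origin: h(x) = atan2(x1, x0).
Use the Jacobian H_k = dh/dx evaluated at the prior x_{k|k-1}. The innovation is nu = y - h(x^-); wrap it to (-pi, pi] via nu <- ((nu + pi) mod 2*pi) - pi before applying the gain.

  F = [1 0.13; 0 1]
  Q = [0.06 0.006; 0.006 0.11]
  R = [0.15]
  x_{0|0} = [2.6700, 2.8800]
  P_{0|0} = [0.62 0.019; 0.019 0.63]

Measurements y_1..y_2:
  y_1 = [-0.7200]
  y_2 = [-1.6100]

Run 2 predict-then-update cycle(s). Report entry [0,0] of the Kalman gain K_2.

step 1: x^-=[3.0444, 2.8800]  P^-=[0.6956 0.1069; 0.1069 0.7400]  H_jac=[-0.1640 0.1733]  S=[0.1849]  K=[-0.5168; 0.5991]  nu=[-1.4777]  x^+=[3.8080, 1.9948]  P^+=[0.6462 0.1641; 0.1641 0.6737]
step 2: x^-=[4.0674, 1.9948]  P^-=[0.7603 0.2577; 0.2577 0.7837]  H_jac=[-0.0972 0.1982]  S=[0.1780]  K=[-0.1282; 0.7317]  nu=[-2.0660]  x^+=[4.3322, 0.4832]  P^+=[0.7573 0.2744; 0.2744 0.6883]

K[0,0] = -0.1282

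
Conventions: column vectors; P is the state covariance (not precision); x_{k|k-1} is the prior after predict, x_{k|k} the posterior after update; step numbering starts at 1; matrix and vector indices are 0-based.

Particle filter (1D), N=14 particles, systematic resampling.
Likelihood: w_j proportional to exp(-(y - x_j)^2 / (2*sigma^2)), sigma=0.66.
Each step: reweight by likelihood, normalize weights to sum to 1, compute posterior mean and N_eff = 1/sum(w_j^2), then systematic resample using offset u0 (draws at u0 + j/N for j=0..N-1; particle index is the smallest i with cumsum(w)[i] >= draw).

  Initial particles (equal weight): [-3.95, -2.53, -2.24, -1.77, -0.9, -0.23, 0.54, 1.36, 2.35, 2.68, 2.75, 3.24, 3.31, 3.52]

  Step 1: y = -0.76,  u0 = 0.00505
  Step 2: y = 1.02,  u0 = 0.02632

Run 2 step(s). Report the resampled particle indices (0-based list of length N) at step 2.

step 1: w=[0.0000, 0.0121, 0.0356, 0.1366, 0.4307, 0.3191, 0.0633, 0.0025, 0.0000, 0.0000, 0.0000, 0.0000, 0.0000, 0.0000]  mean=-0.7756  Neff=3.2110  idx=[1, 3, 3, 4, 4, 4, 4, 4, 4, 5, 5, 5, 5, 5]
step 2: w=[0.0000, 0.0001, 0.0001, 0.0158, 0.0158, 0.0158, 0.0158, 0.0158, 0.0158, 0.1810, 0.1810, 0.1810, 0.1810, 0.1810]  mean=-0.2940  Neff=6.0512  idx=[4, 9, 9, 9, 10, 10, 10, 11, 11, 12, 12, 12, 13, 13]

resampled_idx = [4, 9, 9, 9, 10, 10, 10, 11, 11, 12, 12, 12, 13, 13]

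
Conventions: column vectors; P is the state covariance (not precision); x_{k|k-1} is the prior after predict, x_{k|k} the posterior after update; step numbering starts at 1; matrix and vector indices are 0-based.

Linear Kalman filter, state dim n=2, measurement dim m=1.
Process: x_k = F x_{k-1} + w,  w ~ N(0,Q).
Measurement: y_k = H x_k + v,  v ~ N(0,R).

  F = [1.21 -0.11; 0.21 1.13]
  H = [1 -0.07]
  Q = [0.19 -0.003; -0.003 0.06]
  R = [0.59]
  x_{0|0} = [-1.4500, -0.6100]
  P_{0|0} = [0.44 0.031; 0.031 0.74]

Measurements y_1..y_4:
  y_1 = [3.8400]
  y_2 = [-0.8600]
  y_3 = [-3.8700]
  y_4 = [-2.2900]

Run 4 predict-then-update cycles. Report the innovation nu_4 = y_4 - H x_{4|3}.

innov = [-0.2063]

step 1: x^-=[-1.6874, -0.9938]  P^-=[0.8349 0.0585; 0.0585 1.0390]  S=[1.4218]  K=[0.5843; -0.0100]  nu=[5.4578]  x^+=[1.5018, -1.0485]  P^+=[0.3494 0.0668; 0.0668 1.0389]
step 2: x^-=[1.9325, -0.8694]  P^-=[0.6964 0.0465; 0.0465 1.4337]  S=[1.2869]  K=[0.5386; -0.0419]  nu=[-2.8534]  x^+=[0.3957, -0.7499]  P^+=[0.3231 0.0755; 0.0755 1.4314]
step 3: x^-=[0.5612, -0.7643]  P^-=[0.6602 0.0026; 0.0026 1.9378]  S=[1.2593]  K=[0.5241; -0.1056]  nu=[-4.4847]  x^+=[-1.7893, -0.2906]  P^+=[0.3143 0.0724; 0.0724 1.9238]
step 4: x^-=[-2.1330, -0.7042]  P^-=[0.6542 -0.0650; -0.0650 2.5647]  S=[1.2658]  K=[0.5204; -0.1932]  nu=[-0.2063]  x^+=[-2.2404, -0.6643]  P^+=[0.3114 0.0622; 0.0622 2.5175]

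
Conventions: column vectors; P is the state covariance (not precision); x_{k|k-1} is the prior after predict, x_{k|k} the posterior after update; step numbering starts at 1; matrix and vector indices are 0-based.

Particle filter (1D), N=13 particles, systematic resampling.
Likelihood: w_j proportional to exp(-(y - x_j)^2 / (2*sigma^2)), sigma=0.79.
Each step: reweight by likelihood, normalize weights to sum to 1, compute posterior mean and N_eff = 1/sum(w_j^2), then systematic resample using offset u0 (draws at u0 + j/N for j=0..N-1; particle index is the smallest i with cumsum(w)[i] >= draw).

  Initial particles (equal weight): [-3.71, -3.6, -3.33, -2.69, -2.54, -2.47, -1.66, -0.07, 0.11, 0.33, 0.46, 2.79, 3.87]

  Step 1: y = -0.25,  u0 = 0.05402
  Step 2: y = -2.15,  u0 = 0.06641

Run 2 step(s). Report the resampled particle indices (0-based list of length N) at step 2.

resampled_idx = [0, 0, 0, 0, 0, 0, 0, 0, 0, 0, 1, 4, 10]

step 1: w=[0.0000, 0.0000, 0.0001, 0.0024, 0.0042, 0.0054, 0.0572, 0.2741, 0.2536, 0.2149, 0.1878, 0.0002, 0.0000]  mean=0.0403  Neff=4.4600  idx=[6, 7, 7, 7, 8, 8, 8, 8, 9, 9, 10, 10, 10]
step 2: w=[0.8146, 0.0308, 0.0308, 0.0308, 0.0165, 0.0165, 0.0165, 0.0165, 0.0072, 0.0072, 0.0042, 0.0042, 0.0042]  mean=-1.3409  Neff=1.4979  idx=[0, 0, 0, 0, 0, 0, 0, 0, 0, 0, 1, 4, 10]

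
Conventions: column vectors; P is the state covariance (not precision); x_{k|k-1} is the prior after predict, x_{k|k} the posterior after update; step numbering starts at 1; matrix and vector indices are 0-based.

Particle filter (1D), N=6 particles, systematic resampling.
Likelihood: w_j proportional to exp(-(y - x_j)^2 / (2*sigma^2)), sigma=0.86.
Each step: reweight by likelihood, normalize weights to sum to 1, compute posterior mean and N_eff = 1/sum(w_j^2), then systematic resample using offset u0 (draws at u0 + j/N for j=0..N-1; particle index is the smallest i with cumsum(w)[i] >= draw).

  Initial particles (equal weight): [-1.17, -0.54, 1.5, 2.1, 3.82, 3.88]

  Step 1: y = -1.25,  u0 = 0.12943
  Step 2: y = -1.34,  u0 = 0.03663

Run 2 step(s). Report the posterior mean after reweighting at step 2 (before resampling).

step 1: w=[0.5811, 0.4151, 0.0035, 0.0003, 0.0000, 0.0000]  mean=-0.8981  Neff=1.9608  idx=[0, 0, 0, 1, 1, 1]
step 2: w=[0.2006, 0.2006, 0.2006, 0.1327, 0.1327, 0.1327]  mean=-0.9192  Neff=5.7610  idx=[0, 1, 1, 2, 3, 5]

post_mean = -0.9192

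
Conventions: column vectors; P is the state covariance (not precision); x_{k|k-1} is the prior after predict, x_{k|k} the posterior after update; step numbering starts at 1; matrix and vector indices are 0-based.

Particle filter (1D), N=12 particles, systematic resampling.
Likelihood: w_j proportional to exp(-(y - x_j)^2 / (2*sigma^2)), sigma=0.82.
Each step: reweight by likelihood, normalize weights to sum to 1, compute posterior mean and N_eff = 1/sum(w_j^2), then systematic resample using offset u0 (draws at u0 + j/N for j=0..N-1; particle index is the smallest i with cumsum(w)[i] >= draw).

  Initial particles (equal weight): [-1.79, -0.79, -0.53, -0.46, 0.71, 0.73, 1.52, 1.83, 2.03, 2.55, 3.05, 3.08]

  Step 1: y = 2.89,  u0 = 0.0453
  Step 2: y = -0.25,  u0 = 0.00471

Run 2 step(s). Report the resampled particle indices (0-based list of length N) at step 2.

step 1: w=[0.0000, 0.0000, 0.0000, 0.0001, 0.0070, 0.0074, 0.0591, 0.1035, 0.1377, 0.2189, 0.2341, 0.2323]  mean=2.5565  Neff=5.2652  idx=[6, 7, 8, 8, 9, 9, 10, 10, 10, 11, 11, 11]
step 2: w=[0.5208, 0.2144, 0.1121, 0.1121, 0.0157, 0.0157, 0.0016, 0.0016, 0.0016, 0.0014, 0.0014, 0.0014]  mean=1.7473  Neff=2.9165  idx=[0, 0, 0, 0, 0, 0, 0, 1, 1, 2, 2, 3]

resampled_idx = [0, 0, 0, 0, 0, 0, 0, 1, 1, 2, 2, 3]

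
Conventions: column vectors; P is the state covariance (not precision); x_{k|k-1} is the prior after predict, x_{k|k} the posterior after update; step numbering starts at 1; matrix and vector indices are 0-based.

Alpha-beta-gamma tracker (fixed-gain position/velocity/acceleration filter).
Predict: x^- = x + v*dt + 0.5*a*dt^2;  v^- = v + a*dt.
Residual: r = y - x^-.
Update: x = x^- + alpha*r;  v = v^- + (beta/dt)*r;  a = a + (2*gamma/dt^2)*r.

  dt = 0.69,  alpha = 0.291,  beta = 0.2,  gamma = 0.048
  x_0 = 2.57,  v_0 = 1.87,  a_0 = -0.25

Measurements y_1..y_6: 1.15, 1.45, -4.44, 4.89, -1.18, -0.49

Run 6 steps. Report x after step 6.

x_post = -3.2820

step 1: x_pred=3.8008  r=-2.6508  x^+=3.0294  v^+=0.9292  a^+=-0.7845
step 2: x_pred=3.4838  r=-2.0338  x^+=2.8919  v^+=-0.2016  a^+=-1.1946
step 3: x_pred=2.4684  r=-6.9084  x^+=0.4581  v^+=-3.0284  a^+=-2.5876
step 4: x_pred=-2.2475  r=7.1375  x^+=-0.1705  v^+=-2.7450  a^+=-1.1484
step 5: x_pred=-2.3379  r=1.1579  x^+=-2.0009  v^+=-3.2018  a^+=-0.9149
step 6: x_pred=-4.4279  r=3.9379  x^+=-3.2820  v^+=-2.6916  a^+=-0.1209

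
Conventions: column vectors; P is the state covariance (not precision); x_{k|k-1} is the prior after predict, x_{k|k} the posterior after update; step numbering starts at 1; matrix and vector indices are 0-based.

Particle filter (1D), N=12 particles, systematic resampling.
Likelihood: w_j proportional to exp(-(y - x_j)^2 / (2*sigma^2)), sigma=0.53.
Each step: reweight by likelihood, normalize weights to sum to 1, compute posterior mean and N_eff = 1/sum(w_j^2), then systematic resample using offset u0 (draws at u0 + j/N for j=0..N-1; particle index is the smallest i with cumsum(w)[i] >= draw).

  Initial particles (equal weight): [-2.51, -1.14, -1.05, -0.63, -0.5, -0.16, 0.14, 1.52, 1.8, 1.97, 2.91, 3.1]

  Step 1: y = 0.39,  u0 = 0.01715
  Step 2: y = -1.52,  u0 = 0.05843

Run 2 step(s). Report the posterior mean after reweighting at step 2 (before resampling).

step 1: w=[0.0000, 0.0075, 0.0121, 0.0760, 0.1183, 0.2828, 0.4335, 0.0499, 0.0141, 0.0057, 0.0000, 0.0000]  mean=-0.0004  Neff=3.4406  idx=[2, 4, 4, 5, 5, 5, 6, 6, 6, 6, 6, 7]
step 2: w=[0.5934, 0.1380, 0.1380, 0.0327, 0.0327, 0.0327, 0.0065, 0.0065, 0.0065, 0.0065, 0.0065, 0.0000]  mean=-0.7722  Neff=2.5405  idx=[0, 0, 0, 0, 0, 0, 0, 1, 1, 2, 3, 7]

post_mean = -0.7722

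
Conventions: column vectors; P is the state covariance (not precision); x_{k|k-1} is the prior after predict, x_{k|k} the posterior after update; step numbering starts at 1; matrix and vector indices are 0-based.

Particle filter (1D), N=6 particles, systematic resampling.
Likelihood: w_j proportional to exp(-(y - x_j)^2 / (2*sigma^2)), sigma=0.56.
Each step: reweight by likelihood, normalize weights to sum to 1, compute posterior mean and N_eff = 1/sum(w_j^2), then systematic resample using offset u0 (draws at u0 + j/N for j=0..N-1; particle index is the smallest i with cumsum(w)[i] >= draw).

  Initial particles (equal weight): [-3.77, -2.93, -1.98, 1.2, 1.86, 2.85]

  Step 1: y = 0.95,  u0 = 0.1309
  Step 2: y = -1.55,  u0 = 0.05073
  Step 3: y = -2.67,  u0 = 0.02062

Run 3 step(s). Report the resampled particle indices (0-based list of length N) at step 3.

resampled_idx = [0, 1, 2, 3, 4, 5]

step 1: w=[0.0000, 0.0000, 0.0000, 0.7701, 0.2272, 0.0027]  mean=1.3544  Neff=1.5511  idx=[3, 3, 3, 3, 4, 4]
step 2: w=[0.2498, 0.2498, 0.2498, 0.2498, 0.0004, 0.0004]  mean=1.2005  Neff=4.0061  idx=[0, 0, 1, 2, 2, 3]
step 3: w=[0.1667, 0.1667, 0.1667, 0.1667, 0.1667, 0.1667]  mean=1.2000  Neff=6.0000  idx=[0, 1, 2, 3, 4, 5]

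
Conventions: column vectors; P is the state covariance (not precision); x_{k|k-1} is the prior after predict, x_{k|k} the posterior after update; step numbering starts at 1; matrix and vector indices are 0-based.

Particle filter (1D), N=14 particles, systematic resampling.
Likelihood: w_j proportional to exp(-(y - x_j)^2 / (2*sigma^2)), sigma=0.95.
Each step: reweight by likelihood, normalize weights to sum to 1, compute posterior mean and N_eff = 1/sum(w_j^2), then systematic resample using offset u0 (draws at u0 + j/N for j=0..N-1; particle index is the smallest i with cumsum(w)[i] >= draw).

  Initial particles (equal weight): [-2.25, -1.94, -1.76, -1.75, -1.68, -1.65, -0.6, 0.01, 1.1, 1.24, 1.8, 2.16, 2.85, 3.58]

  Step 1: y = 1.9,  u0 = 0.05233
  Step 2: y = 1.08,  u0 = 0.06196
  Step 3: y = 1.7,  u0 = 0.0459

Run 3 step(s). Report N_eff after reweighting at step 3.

step 1: w=[0.0000, 0.0001, 0.0001, 0.0001, 0.0002, 0.0002, 0.0071, 0.0312, 0.1582, 0.1772, 0.2243, 0.2173, 0.1368, 0.0472]  mean=1.8205  Neff=5.6846  idx=[8, 8, 8, 9, 9, 10, 10, 10, 11, 11, 11, 12, 12, 13]
step 2: w=[0.1089, 0.1089, 0.1089, 0.1074, 0.1074, 0.0818, 0.0818, 0.0818, 0.0571, 0.0571, 0.0571, 0.0192, 0.0192, 0.0034]  mean=1.5590  Neff=11.2039  idx=[0, 1, 1, 2, 3, 3, 4, 5, 6, 6, 7, 9, 10, 12]
step 3: w=[0.0672, 0.0672, 0.0672, 0.0672, 0.0730, 0.0730, 0.0730, 0.0816, 0.0816, 0.0816, 0.0816, 0.0730, 0.0730, 0.0395]  mean=1.5831  Neff=13.7080  idx=[0, 1, 2, 3, 4, 5, 6, 7, 8, 9, 10, 11, 12, 13]

N_eff = 13.7080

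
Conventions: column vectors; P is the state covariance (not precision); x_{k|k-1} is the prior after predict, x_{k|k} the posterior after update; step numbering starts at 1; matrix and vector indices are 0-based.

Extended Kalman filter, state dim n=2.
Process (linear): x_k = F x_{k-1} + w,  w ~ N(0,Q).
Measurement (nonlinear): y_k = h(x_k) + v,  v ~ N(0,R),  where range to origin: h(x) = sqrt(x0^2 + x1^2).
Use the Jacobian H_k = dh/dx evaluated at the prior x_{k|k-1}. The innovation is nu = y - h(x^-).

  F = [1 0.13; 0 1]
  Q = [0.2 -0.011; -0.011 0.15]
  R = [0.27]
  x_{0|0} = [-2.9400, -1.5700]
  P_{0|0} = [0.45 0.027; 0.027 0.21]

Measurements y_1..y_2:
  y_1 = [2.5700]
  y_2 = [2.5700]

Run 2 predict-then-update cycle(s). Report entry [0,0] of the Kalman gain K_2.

K[0,0] = -0.5412

step 1: x^-=[-3.1441, -1.5700]  P^-=[0.6606 0.0433; 0.0433 0.3600]  H_jac=[-0.8947 -0.4467]  S=[0.9052]  K=[-0.6743; -0.2205]  nu=[-0.9443]  x^+=[-2.5074, -1.3618]  P^+=[0.2491 -0.0913; -0.0913 0.3160]
step 2: x^-=[-2.6844, -1.3618]  P^-=[0.4307 -0.0612; -0.0612 0.4660]  H_jac=[-0.8918 -0.4524]  S=[0.6585]  K=[-0.5412; -0.2373]  nu=[-0.4401]  x^+=[-2.4463, -1.2574]  P^+=[0.2378 -0.1457; -0.1457 0.4289]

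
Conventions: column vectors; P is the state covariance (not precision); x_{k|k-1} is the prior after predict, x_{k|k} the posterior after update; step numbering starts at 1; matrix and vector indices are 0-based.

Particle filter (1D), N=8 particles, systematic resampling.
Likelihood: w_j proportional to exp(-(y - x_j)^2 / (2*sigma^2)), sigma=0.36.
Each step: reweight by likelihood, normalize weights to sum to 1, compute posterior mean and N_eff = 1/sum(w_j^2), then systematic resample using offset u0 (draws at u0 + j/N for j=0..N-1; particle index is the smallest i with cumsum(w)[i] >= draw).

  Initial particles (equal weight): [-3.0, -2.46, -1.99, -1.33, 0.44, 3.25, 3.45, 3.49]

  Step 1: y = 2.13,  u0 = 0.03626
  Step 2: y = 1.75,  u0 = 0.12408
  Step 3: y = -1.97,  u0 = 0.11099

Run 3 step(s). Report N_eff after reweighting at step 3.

N_eff = 7.0005

step 1: w=[0.0000, 0.0000, 0.0000, 0.0000, 0.0017, 0.7969, 0.1213, 0.0802]  mean=3.2889  Neff=1.5240  idx=[5, 5, 5, 5, 5, 5, 5, 6]
step 2: w=[0.1412, 0.1412, 0.1412, 0.1412, 0.1412, 0.1412, 0.1412, 0.0119]  mean=3.2524  Neff=7.1630  idx=[0, 1, 2, 3, 4, 5, 6, 7]
step 3: w=[0.1429, 0.1429, 0.1429, 0.1429, 0.1429, 0.1429, 0.1429, 0.0000]  mean=3.2500  Neff=7.0005  idx=[0, 1, 2, 3, 4, 5, 6, 6]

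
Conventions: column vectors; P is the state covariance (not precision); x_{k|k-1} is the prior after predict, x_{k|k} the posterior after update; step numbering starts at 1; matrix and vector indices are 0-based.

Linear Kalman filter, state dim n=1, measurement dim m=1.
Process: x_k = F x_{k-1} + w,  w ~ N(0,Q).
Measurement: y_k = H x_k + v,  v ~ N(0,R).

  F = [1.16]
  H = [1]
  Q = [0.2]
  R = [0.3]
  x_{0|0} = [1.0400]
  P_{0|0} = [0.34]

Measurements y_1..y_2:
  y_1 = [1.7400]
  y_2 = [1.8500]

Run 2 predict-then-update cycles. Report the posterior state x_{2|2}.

step 1: x^-=[1.2064]  P^-=[0.6575]  S=[0.9575]  K=[0.6867]  nu=[0.5336]  x^+=[1.5728]  P^+=[0.2060]
step 2: x^-=[1.8245]  P^-=[0.4772]  S=[0.7772]  K=[0.6140]  nu=[0.0255]  x^+=[1.8401]  P^+=[0.1842]

x_post = [1.8401]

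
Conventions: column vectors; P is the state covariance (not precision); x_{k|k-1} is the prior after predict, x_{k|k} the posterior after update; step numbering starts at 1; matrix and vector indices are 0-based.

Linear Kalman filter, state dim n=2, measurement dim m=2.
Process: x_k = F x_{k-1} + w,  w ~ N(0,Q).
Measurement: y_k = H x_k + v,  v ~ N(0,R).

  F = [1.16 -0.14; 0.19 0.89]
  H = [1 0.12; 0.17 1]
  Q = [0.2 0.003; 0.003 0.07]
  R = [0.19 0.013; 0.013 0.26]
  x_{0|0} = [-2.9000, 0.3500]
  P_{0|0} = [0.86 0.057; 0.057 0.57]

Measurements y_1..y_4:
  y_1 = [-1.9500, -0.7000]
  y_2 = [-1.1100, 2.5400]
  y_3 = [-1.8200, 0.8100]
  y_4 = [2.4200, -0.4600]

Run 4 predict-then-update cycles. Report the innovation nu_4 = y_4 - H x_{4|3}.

innov = [4.6653, -0.3871]

step 1: x^-=[-3.4130, -0.2395]  P^-=[1.3499 0.1789; 0.1789 0.5718]  S=[1.5910 0.4936; 0.4936 0.9316]  K=[0.8687 -0.0220; -0.0539 0.6749]  nu=[1.4917, 0.1197]  x^+=[-2.1197, -0.2390]  P^+=[0.1675 -0.0229; -0.0229 0.1787]
step 2: x^-=[-2.4254, -0.6155]  P^-=[0.4364 -0.0054; -0.0054 0.2098]  S=[0.6281 0.1069; 0.1069 0.4806]  K=[0.6957 -0.0115; -0.0441 0.4445]  nu=[1.3893, 3.5678]  x^+=[-1.5001, 0.9091]  P^+=[0.1340 -0.0167; -0.0167 0.1178]
step 3: x^-=[-1.8674, 0.5241]  P^-=[0.3881 0.0010; 0.0010 0.1625]  S=[0.5807 0.0995; 0.0995 0.4341]  K=[0.6684 0.0011; -0.0301 0.3817]  nu=[-0.0155, 0.6033]  x^+=[-1.8771, 0.7549]  P^+=[0.1286 -0.0129; -0.0129 0.1010]
step 4: x^-=[-2.2831, 0.3152]  P^-=[0.3791 0.0058; 0.0058 0.1503]  S=[0.5727 0.1014; 0.1014 0.4232]  K=[0.6619 0.0074; -0.0226 0.3629]  nu=[4.6653, -0.3871]  x^+=[0.8022, 0.0691]  P^+=[0.1272 -0.0111; -0.0111 0.0959]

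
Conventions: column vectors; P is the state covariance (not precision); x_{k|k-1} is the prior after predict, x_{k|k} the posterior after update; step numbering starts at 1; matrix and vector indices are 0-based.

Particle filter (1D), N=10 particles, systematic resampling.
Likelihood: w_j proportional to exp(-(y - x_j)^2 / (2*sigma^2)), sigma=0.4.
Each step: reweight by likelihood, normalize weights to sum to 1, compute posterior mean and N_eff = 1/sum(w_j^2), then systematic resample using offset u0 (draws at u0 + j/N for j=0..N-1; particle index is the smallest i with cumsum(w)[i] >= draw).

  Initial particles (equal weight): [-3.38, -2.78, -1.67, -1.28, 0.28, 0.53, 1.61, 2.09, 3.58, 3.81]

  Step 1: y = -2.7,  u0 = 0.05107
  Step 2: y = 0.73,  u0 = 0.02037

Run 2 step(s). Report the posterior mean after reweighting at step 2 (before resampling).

post_mean = -2.7800

step 1: w=[0.1880, 0.7816, 0.0290, 0.0015, 0.0000, 0.0000, 0.0000, 0.0000, 0.0000, 0.0000]  mean=-2.8584  Neff=1.5454  idx=[0, 0, 1, 1, 1, 1, 1, 1, 1, 1]
step 2: w=[0.0000, 0.0000, 0.1250, 0.1250, 0.1250, 0.1250, 0.1250, 0.1250, 0.1250, 0.1250]  mean=-2.7800  Neff=8.0000  idx=[2, 2, 3, 4, 5, 6, 6, 7, 8, 9]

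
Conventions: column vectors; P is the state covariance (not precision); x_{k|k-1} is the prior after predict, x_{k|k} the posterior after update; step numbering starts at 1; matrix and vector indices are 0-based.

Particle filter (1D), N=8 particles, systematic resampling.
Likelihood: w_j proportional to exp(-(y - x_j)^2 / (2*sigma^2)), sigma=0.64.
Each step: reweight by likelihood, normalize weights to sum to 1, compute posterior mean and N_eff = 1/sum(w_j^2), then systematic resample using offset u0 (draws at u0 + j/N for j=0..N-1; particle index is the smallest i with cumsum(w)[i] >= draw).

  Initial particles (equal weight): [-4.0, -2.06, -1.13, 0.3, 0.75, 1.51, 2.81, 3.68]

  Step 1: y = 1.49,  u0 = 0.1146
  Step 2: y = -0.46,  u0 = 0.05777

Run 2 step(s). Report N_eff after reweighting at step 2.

N_eff = 3.4208

step 1: w=[0.0000, 0.0000, 0.0001, 0.0980, 0.2829, 0.5517, 0.0658, 0.0016]  mean=1.2651  Neff=2.5109  idx=[4, 4, 4, 5, 5, 5, 5, 6]
step 2: w=[0.3116, 0.3116, 0.3116, 0.0163, 0.0163, 0.0163, 0.0163, 0.0000]  mean=0.7996  Neff=3.4208  idx=[0, 0, 0, 1, 1, 2, 2, 2]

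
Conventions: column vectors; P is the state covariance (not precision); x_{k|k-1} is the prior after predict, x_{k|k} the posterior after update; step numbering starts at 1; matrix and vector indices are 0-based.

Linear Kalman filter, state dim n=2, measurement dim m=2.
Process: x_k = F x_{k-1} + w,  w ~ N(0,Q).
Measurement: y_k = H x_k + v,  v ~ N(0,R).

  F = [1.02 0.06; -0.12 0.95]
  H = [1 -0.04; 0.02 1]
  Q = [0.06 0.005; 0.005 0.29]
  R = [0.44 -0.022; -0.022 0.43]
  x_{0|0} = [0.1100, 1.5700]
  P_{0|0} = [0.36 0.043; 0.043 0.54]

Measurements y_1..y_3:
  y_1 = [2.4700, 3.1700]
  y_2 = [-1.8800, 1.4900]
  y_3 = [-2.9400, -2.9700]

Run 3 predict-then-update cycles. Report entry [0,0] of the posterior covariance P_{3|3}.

P_post[0,0] = 0.1558

step 1: x^-=[0.2064, 1.4783]  P^-=[0.4418 0.0331; 0.0331 0.7727]  S=[0.8803 -0.0110; -0.0110 1.2042]  K=[0.5008 0.0394; 0.0105 0.6423]  nu=[2.3227, 1.6876]  x^+=[1.4361, 2.5867]  P^+=[0.2195 0.0015; 0.0015 0.2759]
step 2: x^-=[1.6200, 2.2850]  P^-=[0.2896 -0.0047; -0.0047 0.5418]  S=[0.7308 -0.0426; -0.0426 0.9718]  K=[0.3976 0.0186; -0.0036 0.5573]  nu=[-3.4086, -0.8274]  x^+=[0.2494, 1.8361]  P^+=[0.1744 -0.0043; -0.0043 0.2398]
step 3: x^-=[0.3646, 1.7144]  P^-=[0.2417 -0.0068; -0.0068 0.5099]  S=[0.6831 -0.0443; -0.0443 0.9397]  K=[0.3552 0.0147; -0.0046 0.5423]  nu=[-3.2360, -4.6917]  x^+=[-0.8540, -0.8149]  P^+=[0.1558 -0.0046; -0.0046 0.2334]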